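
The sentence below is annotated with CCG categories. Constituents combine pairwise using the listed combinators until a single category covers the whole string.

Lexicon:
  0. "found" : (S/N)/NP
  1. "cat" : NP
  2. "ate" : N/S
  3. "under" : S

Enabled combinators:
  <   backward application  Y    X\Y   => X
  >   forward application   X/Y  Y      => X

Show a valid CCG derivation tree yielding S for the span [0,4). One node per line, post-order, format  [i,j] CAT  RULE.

[0,4] S   >
  [0,2] S/N   >
    [0,1] "found" : (S/N)/NP
    [1,2] "cat" : NP
  [2,4] N   >
    [2,3] "ate" : N/S
    [3,4] "under" : S

[0,1] (S/N)/NP  lex  "found"
[1,2] NP  lex  "cat"
[0,2] S/N  >  k=1
[2,3] N/S  lex  "ate"
[3,4] S  lex  "under"
[2,4] N  >  k=3
[0,4] S  >  k=2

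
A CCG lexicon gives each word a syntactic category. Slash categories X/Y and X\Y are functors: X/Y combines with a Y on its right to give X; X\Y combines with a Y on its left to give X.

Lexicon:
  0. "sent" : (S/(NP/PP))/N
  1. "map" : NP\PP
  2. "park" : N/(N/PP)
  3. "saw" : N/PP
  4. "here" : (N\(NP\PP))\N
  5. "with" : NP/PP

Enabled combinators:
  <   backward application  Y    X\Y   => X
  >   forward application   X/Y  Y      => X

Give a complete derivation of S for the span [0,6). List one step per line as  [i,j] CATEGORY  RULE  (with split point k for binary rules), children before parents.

[0,6] S   >
  [0,5] S/(NP/PP)   >
    [0,1] "sent" : (S/(NP/PP))/N
    [1,5] N   <
      [1,2] "map" : NP\PP
      [2,5] N\(NP\PP)   <
        [2,4] N   >
          [2,3] "park" : N/(N/PP)
          [3,4] "saw" : N/PP
        [4,5] "here" : (N\(NP\PP))\N
  [5,6] "with" : NP/PP

[0,1] (S/(NP/PP))/N  lex  "sent"
[1,2] NP\PP  lex  "map"
[2,3] N/(N/PP)  lex  "park"
[3,4] N/PP  lex  "saw"
[2,4] N  >  k=3
[4,5] (N\(NP\PP))\N  lex  "here"
[2,5] N\(NP\PP)  <  k=4
[1,5] N  <  k=2
[0,5] S/(NP/PP)  >  k=1
[5,6] NP/PP  lex  "with"
[0,6] S  >  k=5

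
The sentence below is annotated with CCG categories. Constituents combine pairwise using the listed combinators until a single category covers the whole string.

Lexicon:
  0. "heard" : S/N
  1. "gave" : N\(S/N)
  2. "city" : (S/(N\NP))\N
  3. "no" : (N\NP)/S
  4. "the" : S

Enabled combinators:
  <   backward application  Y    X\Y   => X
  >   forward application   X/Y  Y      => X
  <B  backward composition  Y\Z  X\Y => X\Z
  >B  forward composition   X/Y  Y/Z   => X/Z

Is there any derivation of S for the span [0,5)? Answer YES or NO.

YES

[0,5] S   >
  [0,3] S/(N\NP)   <
    [0,2] N   <
      [0,1] "heard" : S/N
      [1,2] "gave" : N\(S/N)
    [2,3] "city" : (S/(N\NP))\N
  [3,5] N\NP   >
    [3,4] "no" : (N\NP)/S
    [4,5] "the" : S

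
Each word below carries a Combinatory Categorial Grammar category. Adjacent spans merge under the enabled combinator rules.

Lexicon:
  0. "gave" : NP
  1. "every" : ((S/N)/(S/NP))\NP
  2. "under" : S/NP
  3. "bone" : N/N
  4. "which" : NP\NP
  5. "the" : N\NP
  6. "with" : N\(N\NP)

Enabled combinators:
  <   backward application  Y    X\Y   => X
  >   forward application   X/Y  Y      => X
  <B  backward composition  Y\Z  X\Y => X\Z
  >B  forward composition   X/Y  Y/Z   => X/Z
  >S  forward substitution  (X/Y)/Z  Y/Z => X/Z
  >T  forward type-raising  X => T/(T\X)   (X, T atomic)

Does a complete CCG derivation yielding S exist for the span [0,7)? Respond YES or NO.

[0,7] S   >
  [0,4] S/N   >B
    [0,3] S/N   >
      [0,2] (S/N)/(S/NP)   <
        [0,1] "gave" : NP
        [1,2] "every" : ((S/N)/(S/NP))\NP
      [2,3] "under" : S/NP
    [3,4] "bone" : N/N
  [4,7] N   <
    [4,6] N\NP   <B
      [4,5] "which" : NP\NP
      [5,6] "the" : N\NP
    [6,7] "with" : N\(N\NP)

YES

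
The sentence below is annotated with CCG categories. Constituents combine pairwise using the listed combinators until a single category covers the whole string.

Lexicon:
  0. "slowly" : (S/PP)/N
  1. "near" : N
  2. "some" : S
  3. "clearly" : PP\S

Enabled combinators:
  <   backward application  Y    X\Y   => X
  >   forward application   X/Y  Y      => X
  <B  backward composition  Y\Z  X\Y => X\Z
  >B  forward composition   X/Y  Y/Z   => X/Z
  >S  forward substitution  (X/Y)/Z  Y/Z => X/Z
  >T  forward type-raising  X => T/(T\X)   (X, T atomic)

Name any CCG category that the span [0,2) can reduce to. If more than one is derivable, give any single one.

S/PP

[0,4] S   >
  [0,2] S/PP   >
    [0,1] "slowly" : (S/PP)/N
    [1,2] "near" : N
  [2,4] PP   <
    [2,3] "some" : S
    [3,4] "clearly" : PP\S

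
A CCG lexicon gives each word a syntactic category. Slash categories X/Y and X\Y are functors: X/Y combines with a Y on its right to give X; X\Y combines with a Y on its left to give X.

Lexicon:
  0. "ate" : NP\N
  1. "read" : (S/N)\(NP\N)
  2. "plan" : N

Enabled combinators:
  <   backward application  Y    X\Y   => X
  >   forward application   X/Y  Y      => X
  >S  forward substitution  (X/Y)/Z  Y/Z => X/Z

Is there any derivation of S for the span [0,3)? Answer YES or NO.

[0,3] S   >
  [0,2] S/N   <
    [0,1] "ate" : NP\N
    [1,2] "read" : (S/N)\(NP\N)
  [2,3] "plan" : N

YES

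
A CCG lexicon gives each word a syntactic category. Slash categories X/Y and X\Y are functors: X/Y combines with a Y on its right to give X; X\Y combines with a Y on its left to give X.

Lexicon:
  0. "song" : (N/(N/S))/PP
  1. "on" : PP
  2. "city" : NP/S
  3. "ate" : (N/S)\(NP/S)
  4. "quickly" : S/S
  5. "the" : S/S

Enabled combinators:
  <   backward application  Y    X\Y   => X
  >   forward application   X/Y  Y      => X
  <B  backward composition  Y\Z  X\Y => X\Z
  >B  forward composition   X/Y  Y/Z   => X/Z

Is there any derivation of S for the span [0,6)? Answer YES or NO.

NO

(N/(N/S))/PP PP NP/S (N/S)\(NP/S) S/S S/S
CKY chart[0,6] = {N}; S ∉ chart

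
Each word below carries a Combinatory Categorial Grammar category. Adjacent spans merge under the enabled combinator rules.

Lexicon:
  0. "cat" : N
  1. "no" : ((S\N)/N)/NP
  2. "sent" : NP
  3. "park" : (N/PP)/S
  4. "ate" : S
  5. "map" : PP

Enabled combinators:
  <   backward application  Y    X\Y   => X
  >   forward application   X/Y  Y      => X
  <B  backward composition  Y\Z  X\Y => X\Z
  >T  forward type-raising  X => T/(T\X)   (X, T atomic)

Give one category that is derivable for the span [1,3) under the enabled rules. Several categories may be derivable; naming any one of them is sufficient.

(S\N)/N

[0,6] S   >
  [0,1] S/(S\N)   >T
    [0,1] "cat" : N
  [1,6] S\N   >
    [1,3] (S\N)/N   >
      [1,2] "no" : ((S\N)/N)/NP
      [2,3] "sent" : NP
    [3,6] N   >
      [3,5] N/PP   >
        [3,4] "park" : (N/PP)/S
        [4,5] "ate" : S
      [5,6] "map" : PP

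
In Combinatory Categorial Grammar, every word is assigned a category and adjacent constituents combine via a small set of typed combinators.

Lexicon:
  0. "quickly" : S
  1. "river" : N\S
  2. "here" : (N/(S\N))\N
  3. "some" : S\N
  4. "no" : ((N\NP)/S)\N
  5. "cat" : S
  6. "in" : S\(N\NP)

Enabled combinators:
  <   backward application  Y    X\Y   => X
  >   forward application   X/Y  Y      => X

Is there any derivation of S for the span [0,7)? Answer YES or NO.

YES

[0,7] S   <
  [0,6] N\NP   >
    [0,5] (N\NP)/S   <
      [0,4] N   >
        [0,3] N/(S\N)   <
          [0,2] N   <
            [0,1] "quickly" : S
            [1,2] "river" : N\S
          [2,3] "here" : (N/(S\N))\N
        [3,4] "some" : S\N
      [4,5] "no" : ((N\NP)/S)\N
    [5,6] "cat" : S
  [6,7] "in" : S\(N\NP)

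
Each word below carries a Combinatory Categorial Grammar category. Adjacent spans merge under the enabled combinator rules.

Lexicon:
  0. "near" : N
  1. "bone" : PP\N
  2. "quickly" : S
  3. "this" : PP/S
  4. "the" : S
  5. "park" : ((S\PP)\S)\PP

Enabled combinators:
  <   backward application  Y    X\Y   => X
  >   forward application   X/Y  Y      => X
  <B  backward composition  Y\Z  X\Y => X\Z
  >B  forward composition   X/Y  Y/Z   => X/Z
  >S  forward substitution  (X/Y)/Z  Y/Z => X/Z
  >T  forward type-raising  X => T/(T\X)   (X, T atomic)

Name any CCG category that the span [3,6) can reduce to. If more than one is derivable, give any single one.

[0,6] S   <
  [0,1] "near" : N
  [1,6] S\N   <B
    [1,2] "bone" : PP\N
    [2,6] S\PP   <
      [2,3] "quickly" : S
      [3,6] (S\PP)\S   <
        [3,5] PP   >
          [3,4] "this" : PP/S
          [4,5] "the" : S
        [5,6] "park" : ((S\PP)\S)\PP

(S\PP)\S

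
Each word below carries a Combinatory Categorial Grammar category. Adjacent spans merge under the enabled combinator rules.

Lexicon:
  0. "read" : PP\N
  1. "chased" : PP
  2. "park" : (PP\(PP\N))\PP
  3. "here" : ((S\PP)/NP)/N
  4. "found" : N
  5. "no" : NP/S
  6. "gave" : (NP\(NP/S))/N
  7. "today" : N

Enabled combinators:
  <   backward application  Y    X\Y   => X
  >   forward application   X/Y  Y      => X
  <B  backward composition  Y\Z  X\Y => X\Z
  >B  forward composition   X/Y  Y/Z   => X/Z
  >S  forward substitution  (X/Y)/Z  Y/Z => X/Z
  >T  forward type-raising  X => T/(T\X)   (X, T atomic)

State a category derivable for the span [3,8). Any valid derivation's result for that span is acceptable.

S\PP

[0,8] S   <
  [0,3] PP   <
    [0,1] "read" : PP\N
    [1,3] PP\(PP\N)   <
      [1,2] "chased" : PP
      [2,3] "park" : (PP\(PP\N))\PP
  [3,8] S\PP   >
    [3,5] (S\PP)/NP   >
      [3,4] "here" : ((S\PP)/NP)/N
      [4,5] "found" : N
    [5,8] NP   <
      [5,6] "no" : NP/S
      [6,8] NP\(NP/S)   >
        [6,7] "gave" : (NP\(NP/S))/N
        [7,8] "today" : N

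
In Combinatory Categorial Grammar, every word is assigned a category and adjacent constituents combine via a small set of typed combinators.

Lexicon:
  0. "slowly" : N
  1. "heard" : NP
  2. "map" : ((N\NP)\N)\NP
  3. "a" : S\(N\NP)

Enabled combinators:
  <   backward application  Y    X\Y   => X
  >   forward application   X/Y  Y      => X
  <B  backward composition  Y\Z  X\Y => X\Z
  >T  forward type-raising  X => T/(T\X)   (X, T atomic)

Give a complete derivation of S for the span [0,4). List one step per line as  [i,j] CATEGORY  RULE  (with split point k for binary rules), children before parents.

[0,1] N  lex  "slowly"
[1,2] NP  lex  "heard"
[2,3] ((N\NP)\N)\NP  lex  "map"
[1,3] (N\NP)\N  <  k=2
[3,4] S\(N\NP)  lex  "a"
[1,4] S\N  <B  k=3
[0,4] S  <  k=1

[0,4] S   <
  [0,1] "slowly" : N
  [1,4] S\N   <B
    [1,3] (N\NP)\N   <
      [1,2] "heard" : NP
      [2,3] "map" : ((N\NP)\N)\NP
    [3,4] "a" : S\(N\NP)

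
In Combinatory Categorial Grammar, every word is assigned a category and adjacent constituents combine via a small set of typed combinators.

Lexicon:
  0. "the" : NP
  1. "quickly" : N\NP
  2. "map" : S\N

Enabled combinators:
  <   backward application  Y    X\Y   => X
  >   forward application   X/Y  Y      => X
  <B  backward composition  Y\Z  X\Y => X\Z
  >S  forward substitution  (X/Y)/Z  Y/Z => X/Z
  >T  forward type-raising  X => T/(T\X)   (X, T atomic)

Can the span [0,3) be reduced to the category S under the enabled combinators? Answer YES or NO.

[0,3] S   <
  [0,1] "the" : NP
  [1,3] S\NP   <B
    [1,2] "quickly" : N\NP
    [2,3] "map" : S\N

YES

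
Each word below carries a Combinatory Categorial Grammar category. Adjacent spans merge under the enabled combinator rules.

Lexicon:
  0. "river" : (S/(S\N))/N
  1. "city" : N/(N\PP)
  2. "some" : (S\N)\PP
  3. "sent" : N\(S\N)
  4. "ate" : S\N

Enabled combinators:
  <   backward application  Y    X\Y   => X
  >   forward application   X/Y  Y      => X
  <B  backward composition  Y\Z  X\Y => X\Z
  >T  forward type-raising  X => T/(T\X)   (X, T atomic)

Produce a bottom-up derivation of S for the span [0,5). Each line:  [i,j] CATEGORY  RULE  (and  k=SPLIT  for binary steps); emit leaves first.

[0,5] S   >
  [0,4] S/(S\N)   >
    [0,1] "river" : (S/(S\N))/N
    [1,4] N   >
      [1,2] "city" : N/(N\PP)
      [2,4] N\PP   <B
        [2,3] "some" : (S\N)\PP
        [3,4] "sent" : N\(S\N)
  [4,5] "ate" : S\N

[0,1] (S/(S\N))/N  lex  "river"
[1,2] N/(N\PP)  lex  "city"
[2,3] (S\N)\PP  lex  "some"
[3,4] N\(S\N)  lex  "sent"
[2,4] N\PP  <B  k=3
[1,4] N  >  k=2
[0,4] S/(S\N)  >  k=1
[4,5] S\N  lex  "ate"
[0,5] S  >  k=4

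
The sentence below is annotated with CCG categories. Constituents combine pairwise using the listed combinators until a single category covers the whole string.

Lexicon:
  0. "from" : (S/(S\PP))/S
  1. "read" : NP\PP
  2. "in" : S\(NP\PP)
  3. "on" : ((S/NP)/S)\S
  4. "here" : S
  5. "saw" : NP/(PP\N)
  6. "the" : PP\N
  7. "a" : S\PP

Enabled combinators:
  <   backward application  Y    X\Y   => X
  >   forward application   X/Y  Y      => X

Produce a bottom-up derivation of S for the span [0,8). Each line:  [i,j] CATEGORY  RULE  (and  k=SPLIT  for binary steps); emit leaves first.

[0,1] (S/(S\PP))/S  lex  "from"
[1,2] NP\PP  lex  "read"
[2,3] S\(NP\PP)  lex  "in"
[1,3] S  <  k=2
[3,4] ((S/NP)/S)\S  lex  "on"
[1,4] (S/NP)/S  <  k=3
[4,5] S  lex  "here"
[1,5] S/NP  >  k=4
[5,6] NP/(PP\N)  lex  "saw"
[6,7] PP\N  lex  "the"
[5,7] NP  >  k=6
[1,7] S  >  k=5
[0,7] S/(S\PP)  >  k=1
[7,8] S\PP  lex  "a"
[0,8] S  >  k=7

[0,8] S   >
  [0,7] S/(S\PP)   >
    [0,1] "from" : (S/(S\PP))/S
    [1,7] S   >
      [1,5] S/NP   >
        [1,4] (S/NP)/S   <
          [1,3] S   <
            [1,2] "read" : NP\PP
            [2,3] "in" : S\(NP\PP)
          [3,4] "on" : ((S/NP)/S)\S
        [4,5] "here" : S
      [5,7] NP   >
        [5,6] "saw" : NP/(PP\N)
        [6,7] "the" : PP\N
  [7,8] "a" : S\PP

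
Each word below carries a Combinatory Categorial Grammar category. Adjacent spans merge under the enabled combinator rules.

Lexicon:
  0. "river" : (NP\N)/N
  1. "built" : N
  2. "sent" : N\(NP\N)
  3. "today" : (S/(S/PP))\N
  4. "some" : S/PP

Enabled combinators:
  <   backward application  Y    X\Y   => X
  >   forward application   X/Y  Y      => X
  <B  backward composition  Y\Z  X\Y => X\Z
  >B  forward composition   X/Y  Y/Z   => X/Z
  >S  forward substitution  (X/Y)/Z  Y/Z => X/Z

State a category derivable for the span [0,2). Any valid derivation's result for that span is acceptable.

NP\N

[0,5] S   >
  [0,4] S/(S/PP)   <
    [0,3] N   <
      [0,2] NP\N   >
        [0,1] "river" : (NP\N)/N
        [1,2] "built" : N
      [2,3] "sent" : N\(NP\N)
    [3,4] "today" : (S/(S/PP))\N
  [4,5] "some" : S/PP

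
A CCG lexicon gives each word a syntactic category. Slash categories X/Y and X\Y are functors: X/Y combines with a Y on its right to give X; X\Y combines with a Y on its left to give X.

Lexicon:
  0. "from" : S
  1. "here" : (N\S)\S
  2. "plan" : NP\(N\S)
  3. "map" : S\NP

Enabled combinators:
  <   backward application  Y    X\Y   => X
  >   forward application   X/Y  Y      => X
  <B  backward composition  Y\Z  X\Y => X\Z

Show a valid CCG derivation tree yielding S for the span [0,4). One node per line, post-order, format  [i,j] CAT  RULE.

[0,4] S   <
  [0,3] NP   <
    [0,2] N\S   <
      [0,1] "from" : S
      [1,2] "here" : (N\S)\S
    [2,3] "plan" : NP\(N\S)
  [3,4] "map" : S\NP

[0,1] S  lex  "from"
[1,2] (N\S)\S  lex  "here"
[0,2] N\S  <  k=1
[2,3] NP\(N\S)  lex  "plan"
[0,3] NP  <  k=2
[3,4] S\NP  lex  "map"
[0,4] S  <  k=3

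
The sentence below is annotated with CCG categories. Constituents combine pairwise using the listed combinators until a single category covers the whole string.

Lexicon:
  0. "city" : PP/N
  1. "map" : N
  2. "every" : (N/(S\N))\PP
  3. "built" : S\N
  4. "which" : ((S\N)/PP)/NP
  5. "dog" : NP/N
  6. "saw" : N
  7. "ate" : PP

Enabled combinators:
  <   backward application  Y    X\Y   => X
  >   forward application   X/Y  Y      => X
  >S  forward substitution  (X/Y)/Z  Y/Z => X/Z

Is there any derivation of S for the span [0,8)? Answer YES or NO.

YES

[0,8] S   <
  [0,4] N   >
    [0,3] N/(S\N)   <
      [0,2] PP   >
        [0,1] "city" : PP/N
        [1,2] "map" : N
      [2,3] "every" : (N/(S\N))\PP
    [3,4] "built" : S\N
  [4,8] S\N   >
    [4,7] (S\N)/PP   >
      [4,5] "which" : ((S\N)/PP)/NP
      [5,7] NP   >
        [5,6] "dog" : NP/N
        [6,7] "saw" : N
    [7,8] "ate" : PP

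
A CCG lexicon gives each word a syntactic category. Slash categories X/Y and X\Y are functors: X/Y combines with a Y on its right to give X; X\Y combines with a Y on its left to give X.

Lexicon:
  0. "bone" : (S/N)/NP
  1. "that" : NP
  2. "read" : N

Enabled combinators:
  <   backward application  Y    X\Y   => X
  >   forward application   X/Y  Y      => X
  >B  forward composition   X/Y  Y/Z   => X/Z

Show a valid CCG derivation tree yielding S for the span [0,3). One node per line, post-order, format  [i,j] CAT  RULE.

[0,3] S   >
  [0,2] S/N   >
    [0,1] "bone" : (S/N)/NP
    [1,2] "that" : NP
  [2,3] "read" : N

[0,1] (S/N)/NP  lex  "bone"
[1,2] NP  lex  "that"
[0,2] S/N  >  k=1
[2,3] N  lex  "read"
[0,3] S  >  k=2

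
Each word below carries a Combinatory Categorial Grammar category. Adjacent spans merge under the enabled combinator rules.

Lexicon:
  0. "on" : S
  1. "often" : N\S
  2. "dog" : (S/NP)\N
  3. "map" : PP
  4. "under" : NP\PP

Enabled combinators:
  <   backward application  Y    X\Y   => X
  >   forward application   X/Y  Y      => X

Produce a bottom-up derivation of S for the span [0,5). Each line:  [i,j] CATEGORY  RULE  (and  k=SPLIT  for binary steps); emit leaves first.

[0,5] S   >
  [0,3] S/NP   <
    [0,2] N   <
      [0,1] "on" : S
      [1,2] "often" : N\S
    [2,3] "dog" : (S/NP)\N
  [3,5] NP   <
    [3,4] "map" : PP
    [4,5] "under" : NP\PP

[0,1] S  lex  "on"
[1,2] N\S  lex  "often"
[0,2] N  <  k=1
[2,3] (S/NP)\N  lex  "dog"
[0,3] S/NP  <  k=2
[3,4] PP  lex  "map"
[4,5] NP\PP  lex  "under"
[3,5] NP  <  k=4
[0,5] S  >  k=3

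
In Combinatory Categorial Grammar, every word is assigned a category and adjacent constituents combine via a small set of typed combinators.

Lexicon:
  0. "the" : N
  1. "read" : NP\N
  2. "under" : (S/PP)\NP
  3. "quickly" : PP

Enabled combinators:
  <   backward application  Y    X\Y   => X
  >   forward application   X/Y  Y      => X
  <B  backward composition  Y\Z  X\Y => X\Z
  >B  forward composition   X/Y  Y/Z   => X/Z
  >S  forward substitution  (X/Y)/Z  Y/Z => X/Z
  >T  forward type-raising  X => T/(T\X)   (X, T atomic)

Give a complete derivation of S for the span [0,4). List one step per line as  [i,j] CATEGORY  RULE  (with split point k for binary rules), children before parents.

[0,4] S   >
  [0,3] S/PP   <
    [0,2] NP   <
      [0,1] "the" : N
      [1,2] "read" : NP\N
    [2,3] "under" : (S/PP)\NP
  [3,4] "quickly" : PP

[0,1] N  lex  "the"
[1,2] NP\N  lex  "read"
[0,2] NP  <  k=1
[2,3] (S/PP)\NP  lex  "under"
[0,3] S/PP  <  k=2
[3,4] PP  lex  "quickly"
[0,4] S  >  k=3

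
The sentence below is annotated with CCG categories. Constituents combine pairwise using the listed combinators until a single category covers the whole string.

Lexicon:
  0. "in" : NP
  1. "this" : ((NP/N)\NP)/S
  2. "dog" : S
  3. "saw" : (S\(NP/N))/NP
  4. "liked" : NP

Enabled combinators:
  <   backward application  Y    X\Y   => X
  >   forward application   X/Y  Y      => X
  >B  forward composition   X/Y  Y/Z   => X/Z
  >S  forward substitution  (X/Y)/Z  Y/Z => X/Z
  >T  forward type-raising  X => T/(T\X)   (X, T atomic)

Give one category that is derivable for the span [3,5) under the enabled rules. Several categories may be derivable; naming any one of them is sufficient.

[0,5] S   <
  [0,3] NP/N   <
    [0,1] "in" : NP
    [1,3] (NP/N)\NP   >
      [1,2] "this" : ((NP/N)\NP)/S
      [2,3] "dog" : S
  [3,5] S\(NP/N)   >
    [3,4] "saw" : (S\(NP/N))/NP
    [4,5] "liked" : NP

S\(NP/N)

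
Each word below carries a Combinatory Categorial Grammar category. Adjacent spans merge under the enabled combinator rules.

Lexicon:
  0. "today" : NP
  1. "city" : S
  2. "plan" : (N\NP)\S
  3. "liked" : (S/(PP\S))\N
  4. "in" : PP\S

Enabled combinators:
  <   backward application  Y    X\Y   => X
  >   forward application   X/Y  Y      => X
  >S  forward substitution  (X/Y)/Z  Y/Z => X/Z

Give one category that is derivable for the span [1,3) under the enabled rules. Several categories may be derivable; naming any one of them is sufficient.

N\NP

[0,5] S   >
  [0,4] S/(PP\S)   <
    [0,3] N   <
      [0,1] "today" : NP
      [1,3] N\NP   <
        [1,2] "city" : S
        [2,3] "plan" : (N\NP)\S
    [3,4] "liked" : (S/(PP\S))\N
  [4,5] "in" : PP\S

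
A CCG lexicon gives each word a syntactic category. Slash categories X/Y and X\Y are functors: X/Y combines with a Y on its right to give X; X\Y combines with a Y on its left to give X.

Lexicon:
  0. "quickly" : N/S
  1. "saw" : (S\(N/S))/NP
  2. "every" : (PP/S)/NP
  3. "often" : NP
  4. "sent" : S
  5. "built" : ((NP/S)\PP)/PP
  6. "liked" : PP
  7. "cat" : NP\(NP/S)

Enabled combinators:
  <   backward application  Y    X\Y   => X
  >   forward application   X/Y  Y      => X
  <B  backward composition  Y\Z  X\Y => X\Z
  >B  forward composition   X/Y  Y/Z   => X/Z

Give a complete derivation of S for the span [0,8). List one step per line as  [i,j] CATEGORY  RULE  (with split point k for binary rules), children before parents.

[0,8] S   <
  [0,1] "quickly" : N/S
  [1,8] S\(N/S)   >
    [1,2] "saw" : (S\(N/S))/NP
    [2,8] NP   <
      [2,5] PP   >
        [2,4] PP/S   >
          [2,3] "every" : (PP/S)/NP
          [3,4] "often" : NP
        [4,5] "sent" : S
      [5,8] NP\PP   <B
        [5,7] (NP/S)\PP   >
          [5,6] "built" : ((NP/S)\PP)/PP
          [6,7] "liked" : PP
        [7,8] "cat" : NP\(NP/S)

[0,1] N/S  lex  "quickly"
[1,2] (S\(N/S))/NP  lex  "saw"
[2,3] (PP/S)/NP  lex  "every"
[3,4] NP  lex  "often"
[2,4] PP/S  >  k=3
[4,5] S  lex  "sent"
[2,5] PP  >  k=4
[5,6] ((NP/S)\PP)/PP  lex  "built"
[6,7] PP  lex  "liked"
[5,7] (NP/S)\PP  >  k=6
[7,8] NP\(NP/S)  lex  "cat"
[5,8] NP\PP  <B  k=7
[2,8] NP  <  k=5
[1,8] S\(N/S)  >  k=2
[0,8] S  <  k=1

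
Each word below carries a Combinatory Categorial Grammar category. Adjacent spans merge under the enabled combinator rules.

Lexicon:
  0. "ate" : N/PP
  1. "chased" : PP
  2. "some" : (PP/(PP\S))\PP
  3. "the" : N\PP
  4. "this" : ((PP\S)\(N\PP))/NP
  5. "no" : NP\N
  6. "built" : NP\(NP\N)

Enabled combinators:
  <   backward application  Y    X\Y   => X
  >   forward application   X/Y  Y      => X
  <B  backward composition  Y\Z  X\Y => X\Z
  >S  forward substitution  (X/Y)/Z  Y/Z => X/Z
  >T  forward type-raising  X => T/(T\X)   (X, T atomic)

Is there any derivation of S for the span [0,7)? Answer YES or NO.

NO

N/PP PP (PP/(PP\S))\PP N\PP ((PP\S)\(N\PP))/NP NP\N NP\(NP\N)
CKY chart[0,7] = {N, N/(N\N), NP/(NP\N), PP/(PP\N), S/(S\N)}; S ∉ chart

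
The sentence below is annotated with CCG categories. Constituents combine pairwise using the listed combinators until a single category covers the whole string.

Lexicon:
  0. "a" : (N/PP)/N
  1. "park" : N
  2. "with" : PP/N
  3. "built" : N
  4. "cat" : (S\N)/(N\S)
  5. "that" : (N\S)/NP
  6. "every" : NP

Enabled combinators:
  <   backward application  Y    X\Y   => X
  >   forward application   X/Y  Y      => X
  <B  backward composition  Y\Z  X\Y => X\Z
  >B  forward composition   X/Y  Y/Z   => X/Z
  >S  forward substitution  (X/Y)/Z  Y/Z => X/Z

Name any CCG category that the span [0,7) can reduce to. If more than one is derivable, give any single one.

[0,7] S   <
  [0,4] N   >
    [0,2] N/PP   >
      [0,1] "a" : (N/PP)/N
      [1,2] "park" : N
    [2,4] PP   >
      [2,3] "with" : PP/N
      [3,4] "built" : N
  [4,7] S\N   >
    [4,5] "cat" : (S\N)/(N\S)
    [5,7] N\S   >
      [5,6] "that" : (N\S)/NP
      [6,7] "every" : NP

S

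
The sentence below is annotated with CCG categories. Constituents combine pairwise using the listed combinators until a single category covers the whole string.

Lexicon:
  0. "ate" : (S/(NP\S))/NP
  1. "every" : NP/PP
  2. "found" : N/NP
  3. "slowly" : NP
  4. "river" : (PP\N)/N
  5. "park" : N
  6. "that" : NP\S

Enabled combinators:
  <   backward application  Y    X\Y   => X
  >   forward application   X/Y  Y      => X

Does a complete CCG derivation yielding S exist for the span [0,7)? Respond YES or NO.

YES

[0,7] S   >
  [0,6] S/(NP\S)   >
    [0,1] "ate" : (S/(NP\S))/NP
    [1,6] NP   >
      [1,2] "every" : NP/PP
      [2,6] PP   <
        [2,4] N   >
          [2,3] "found" : N/NP
          [3,4] "slowly" : NP
        [4,6] PP\N   >
          [4,5] "river" : (PP\N)/N
          [5,6] "park" : N
  [6,7] "that" : NP\S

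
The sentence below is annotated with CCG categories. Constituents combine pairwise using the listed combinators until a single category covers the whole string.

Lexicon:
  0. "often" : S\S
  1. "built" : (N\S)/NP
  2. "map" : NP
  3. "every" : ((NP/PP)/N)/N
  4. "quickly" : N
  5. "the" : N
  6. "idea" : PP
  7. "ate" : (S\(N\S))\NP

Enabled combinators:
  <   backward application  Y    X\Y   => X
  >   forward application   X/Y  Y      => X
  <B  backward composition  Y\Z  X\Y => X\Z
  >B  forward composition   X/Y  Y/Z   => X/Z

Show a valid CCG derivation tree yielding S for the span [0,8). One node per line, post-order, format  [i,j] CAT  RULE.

[0,8] S   <
  [0,3] N\S   <B
    [0,1] "often" : S\S
    [1,3] N\S   >
      [1,2] "built" : (N\S)/NP
      [2,3] "map" : NP
  [3,8] S\(N\S)   <
    [3,7] NP   >
      [3,6] NP/PP   >
        [3,5] (NP/PP)/N   >
          [3,4] "every" : ((NP/PP)/N)/N
          [4,5] "quickly" : N
        [5,6] "the" : N
      [6,7] "idea" : PP
    [7,8] "ate" : (S\(N\S))\NP

[0,1] S\S  lex  "often"
[1,2] (N\S)/NP  lex  "built"
[2,3] NP  lex  "map"
[1,3] N\S  >  k=2
[0,3] N\S  <B  k=1
[3,4] ((NP/PP)/N)/N  lex  "every"
[4,5] N  lex  "quickly"
[3,5] (NP/PP)/N  >  k=4
[5,6] N  lex  "the"
[3,6] NP/PP  >  k=5
[6,7] PP  lex  "idea"
[3,7] NP  >  k=6
[7,8] (S\(N\S))\NP  lex  "ate"
[3,8] S\(N\S)  <  k=7
[0,8] S  <  k=3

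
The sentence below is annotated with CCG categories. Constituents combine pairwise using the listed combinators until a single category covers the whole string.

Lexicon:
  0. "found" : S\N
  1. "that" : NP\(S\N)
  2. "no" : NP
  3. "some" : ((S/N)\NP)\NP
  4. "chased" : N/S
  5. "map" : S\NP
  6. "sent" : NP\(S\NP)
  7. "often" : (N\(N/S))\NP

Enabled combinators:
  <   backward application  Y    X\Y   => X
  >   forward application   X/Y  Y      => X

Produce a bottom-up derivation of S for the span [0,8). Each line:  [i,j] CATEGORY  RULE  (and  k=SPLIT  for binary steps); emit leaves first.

[0,1] S\N  lex  "found"
[1,2] NP\(S\N)  lex  "that"
[0,2] NP  <  k=1
[2,3] NP  lex  "no"
[3,4] ((S/N)\NP)\NP  lex  "some"
[2,4] (S/N)\NP  <  k=3
[0,4] S/N  <  k=2
[4,5] N/S  lex  "chased"
[5,6] S\NP  lex  "map"
[6,7] NP\(S\NP)  lex  "sent"
[5,7] NP  <  k=6
[7,8] (N\(N/S))\NP  lex  "often"
[5,8] N\(N/S)  <  k=7
[4,8] N  <  k=5
[0,8] S  >  k=4

[0,8] S   >
  [0,4] S/N   <
    [0,2] NP   <
      [0,1] "found" : S\N
      [1,2] "that" : NP\(S\N)
    [2,4] (S/N)\NP   <
      [2,3] "no" : NP
      [3,4] "some" : ((S/N)\NP)\NP
  [4,8] N   <
    [4,5] "chased" : N/S
    [5,8] N\(N/S)   <
      [5,7] NP   <
        [5,6] "map" : S\NP
        [6,7] "sent" : NP\(S\NP)
      [7,8] "often" : (N\(N/S))\NP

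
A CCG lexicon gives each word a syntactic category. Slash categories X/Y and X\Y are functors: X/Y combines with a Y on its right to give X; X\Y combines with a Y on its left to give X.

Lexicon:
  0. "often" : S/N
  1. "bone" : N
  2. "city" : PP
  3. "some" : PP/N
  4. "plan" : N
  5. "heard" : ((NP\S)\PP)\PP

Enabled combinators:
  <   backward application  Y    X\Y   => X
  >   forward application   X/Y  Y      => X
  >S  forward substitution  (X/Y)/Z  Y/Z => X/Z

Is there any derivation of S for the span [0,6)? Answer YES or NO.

NO

S/N N PP PP/N N ((NP\S)\PP)\PP
CKY chart[0,6] = {NP}; S ∉ chart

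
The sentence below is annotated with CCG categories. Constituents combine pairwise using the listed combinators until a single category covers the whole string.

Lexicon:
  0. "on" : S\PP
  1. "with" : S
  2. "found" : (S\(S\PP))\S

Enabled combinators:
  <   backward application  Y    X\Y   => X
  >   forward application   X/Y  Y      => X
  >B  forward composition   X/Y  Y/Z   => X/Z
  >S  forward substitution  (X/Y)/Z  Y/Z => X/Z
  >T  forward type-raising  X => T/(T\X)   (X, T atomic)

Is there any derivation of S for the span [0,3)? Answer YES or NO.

YES

[0,3] S   <
  [0,1] "on" : S\PP
  [1,3] S\(S\PP)   <
    [1,2] "with" : S
    [2,3] "found" : (S\(S\PP))\S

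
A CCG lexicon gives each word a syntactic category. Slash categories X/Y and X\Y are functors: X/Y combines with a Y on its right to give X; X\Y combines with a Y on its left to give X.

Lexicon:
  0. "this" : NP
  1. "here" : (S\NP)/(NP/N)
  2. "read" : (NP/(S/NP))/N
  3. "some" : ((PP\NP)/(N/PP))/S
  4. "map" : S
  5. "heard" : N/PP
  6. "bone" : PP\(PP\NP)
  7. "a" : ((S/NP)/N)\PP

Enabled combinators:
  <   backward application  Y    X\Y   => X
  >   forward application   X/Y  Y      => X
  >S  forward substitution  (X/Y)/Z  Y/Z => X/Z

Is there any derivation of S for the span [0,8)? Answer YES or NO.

YES

[0,8] S   <
  [0,1] "this" : NP
  [1,8] S\NP   >
    [1,2] "here" : (S\NP)/(NP/N)
    [2,8] NP/N   >S
      [2,3] "read" : (NP/(S/NP))/N
      [3,8] (S/NP)/N   <
        [3,7] PP   <
          [3,6] PP\NP   >
            [3,5] (PP\NP)/(N/PP)   >
              [3,4] "some" : ((PP\NP)/(N/PP))/S
              [4,5] "map" : S
            [5,6] "heard" : N/PP
          [6,7] "bone" : PP\(PP\NP)
        [7,8] "a" : ((S/NP)/N)\PP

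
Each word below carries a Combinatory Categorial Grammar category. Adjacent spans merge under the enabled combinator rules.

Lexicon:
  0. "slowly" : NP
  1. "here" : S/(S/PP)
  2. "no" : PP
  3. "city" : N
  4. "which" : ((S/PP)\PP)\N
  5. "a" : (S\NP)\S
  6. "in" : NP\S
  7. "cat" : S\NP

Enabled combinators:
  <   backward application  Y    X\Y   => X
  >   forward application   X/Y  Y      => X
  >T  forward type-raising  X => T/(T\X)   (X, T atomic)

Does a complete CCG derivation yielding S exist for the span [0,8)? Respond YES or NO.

[0,8] S   <
  [0,7] NP   <
    [0,6] S   <
      [0,1] "slowly" : NP
      [1,6] S\NP   <
        [1,5] S   >
          [1,2] "here" : S/(S/PP)
          [2,5] S/PP   <
            [2,3] "no" : PP
            [3,5] (S/PP)\PP   <
              [3,4] "city" : N
              [4,5] "which" : ((S/PP)\PP)\N
        [5,6] "a" : (S\NP)\S
    [6,7] "in" : NP\S
  [7,8] "cat" : S\NP

YES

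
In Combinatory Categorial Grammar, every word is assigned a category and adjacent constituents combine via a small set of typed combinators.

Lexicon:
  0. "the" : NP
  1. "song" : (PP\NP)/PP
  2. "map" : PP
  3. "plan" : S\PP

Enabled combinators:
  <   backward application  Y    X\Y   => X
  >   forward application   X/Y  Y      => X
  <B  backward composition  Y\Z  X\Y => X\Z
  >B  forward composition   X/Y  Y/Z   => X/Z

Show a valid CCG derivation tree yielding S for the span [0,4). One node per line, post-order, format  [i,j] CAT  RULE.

[0,4] S   <
  [0,3] PP   <
    [0,1] "the" : NP
    [1,3] PP\NP   >
      [1,2] "song" : (PP\NP)/PP
      [2,3] "map" : PP
  [3,4] "plan" : S\PP

[0,1] NP  lex  "the"
[1,2] (PP\NP)/PP  lex  "song"
[2,3] PP  lex  "map"
[1,3] PP\NP  >  k=2
[0,3] PP  <  k=1
[3,4] S\PP  lex  "plan"
[0,4] S  <  k=3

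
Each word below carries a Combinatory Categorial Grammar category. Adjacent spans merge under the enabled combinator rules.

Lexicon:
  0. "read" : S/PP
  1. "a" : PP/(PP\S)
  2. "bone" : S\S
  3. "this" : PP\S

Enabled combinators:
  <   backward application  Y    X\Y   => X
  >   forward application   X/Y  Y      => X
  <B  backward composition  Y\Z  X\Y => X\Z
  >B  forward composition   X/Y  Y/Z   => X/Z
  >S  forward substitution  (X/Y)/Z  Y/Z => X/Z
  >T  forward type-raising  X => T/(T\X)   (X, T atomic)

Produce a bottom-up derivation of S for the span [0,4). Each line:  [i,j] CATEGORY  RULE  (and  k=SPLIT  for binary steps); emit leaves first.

[0,4] S   >
  [0,1] "read" : S/PP
  [1,4] PP   >
    [1,2] "a" : PP/(PP\S)
    [2,4] PP\S   <B
      [2,3] "bone" : S\S
      [3,4] "this" : PP\S

[0,1] S/PP  lex  "read"
[1,2] PP/(PP\S)  lex  "a"
[2,3] S\S  lex  "bone"
[3,4] PP\S  lex  "this"
[2,4] PP\S  <B  k=3
[1,4] PP  >  k=2
[0,4] S  >  k=1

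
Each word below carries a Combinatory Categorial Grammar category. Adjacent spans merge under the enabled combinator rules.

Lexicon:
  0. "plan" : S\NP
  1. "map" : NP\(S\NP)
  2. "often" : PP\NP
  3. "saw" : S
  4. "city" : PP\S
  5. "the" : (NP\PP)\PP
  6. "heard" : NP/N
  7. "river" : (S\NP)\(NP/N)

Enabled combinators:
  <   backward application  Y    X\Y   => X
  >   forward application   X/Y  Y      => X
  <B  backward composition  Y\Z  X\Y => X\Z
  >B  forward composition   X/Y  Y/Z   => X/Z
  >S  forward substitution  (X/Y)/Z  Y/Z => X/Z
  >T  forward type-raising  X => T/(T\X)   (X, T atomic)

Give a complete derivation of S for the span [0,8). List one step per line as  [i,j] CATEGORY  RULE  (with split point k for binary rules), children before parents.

[0,8] S   <
  [0,2] NP   <
    [0,1] "plan" : S\NP
    [1,2] "map" : NP\(S\NP)
  [2,8] S\NP   <B
    [2,6] NP\NP   <B
      [2,3] "often" : PP\NP
      [3,6] NP\PP   <
        [3,5] PP   <
          [3,4] "saw" : S
          [4,5] "city" : PP\S
        [5,6] "the" : (NP\PP)\PP
    [6,8] S\NP   <
      [6,7] "heard" : NP/N
      [7,8] "river" : (S\NP)\(NP/N)

[0,1] S\NP  lex  "plan"
[1,2] NP\(S\NP)  lex  "map"
[0,2] NP  <  k=1
[2,3] PP\NP  lex  "often"
[3,4] S  lex  "saw"
[4,5] PP\S  lex  "city"
[3,5] PP  <  k=4
[5,6] (NP\PP)\PP  lex  "the"
[3,6] NP\PP  <  k=5
[2,6] NP\NP  <B  k=3
[6,7] NP/N  lex  "heard"
[7,8] (S\NP)\(NP/N)  lex  "river"
[6,8] S\NP  <  k=7
[2,8] S\NP  <B  k=6
[0,8] S  <  k=2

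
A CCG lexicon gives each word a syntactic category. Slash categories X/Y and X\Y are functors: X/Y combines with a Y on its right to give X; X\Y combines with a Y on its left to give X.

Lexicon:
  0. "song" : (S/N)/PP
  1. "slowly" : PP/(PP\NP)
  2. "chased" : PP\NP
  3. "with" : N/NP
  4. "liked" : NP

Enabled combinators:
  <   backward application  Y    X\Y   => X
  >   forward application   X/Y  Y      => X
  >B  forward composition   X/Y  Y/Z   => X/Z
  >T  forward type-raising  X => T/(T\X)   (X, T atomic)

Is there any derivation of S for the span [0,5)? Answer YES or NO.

YES

[0,5] S   >
  [0,3] S/N   >
    [0,1] "song" : (S/N)/PP
    [1,3] PP   >
      [1,2] "slowly" : PP/(PP\NP)
      [2,3] "chased" : PP\NP
  [3,5] N   >
    [3,4] "with" : N/NP
    [4,5] "liked" : NP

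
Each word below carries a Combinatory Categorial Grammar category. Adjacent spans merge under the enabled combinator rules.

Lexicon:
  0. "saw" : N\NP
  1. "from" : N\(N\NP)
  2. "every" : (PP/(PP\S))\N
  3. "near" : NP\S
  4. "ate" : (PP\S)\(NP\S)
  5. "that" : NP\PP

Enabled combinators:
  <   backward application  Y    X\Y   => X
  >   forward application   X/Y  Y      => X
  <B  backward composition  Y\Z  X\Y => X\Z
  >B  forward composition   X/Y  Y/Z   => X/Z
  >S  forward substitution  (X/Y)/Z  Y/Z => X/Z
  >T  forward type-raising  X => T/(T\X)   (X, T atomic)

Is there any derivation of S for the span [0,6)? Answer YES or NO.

NO

N\NP N\(N\NP) (PP/(PP\S))\N NP\S (PP\S)\(NP\S) NP\PP
CKY chart[0,6] = {N/(N\NP), NP, NP/(NP\NP), PP/(PP\NP), S/(S\NP)}; S ∉ chart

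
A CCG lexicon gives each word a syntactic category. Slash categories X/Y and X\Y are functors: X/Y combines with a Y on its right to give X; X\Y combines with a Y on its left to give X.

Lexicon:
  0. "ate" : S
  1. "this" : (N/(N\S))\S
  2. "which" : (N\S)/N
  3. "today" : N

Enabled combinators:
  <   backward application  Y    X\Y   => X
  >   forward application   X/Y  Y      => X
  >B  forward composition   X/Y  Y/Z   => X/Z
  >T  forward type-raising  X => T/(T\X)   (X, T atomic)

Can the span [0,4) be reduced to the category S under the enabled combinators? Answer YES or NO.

NO

S (N/(N\S))\S (N\S)/N N
CKY chart[0,4] = {N, N/(N\N), NP/(NP\N), PP/(PP\N), S/(S\N)}; S ∉ chart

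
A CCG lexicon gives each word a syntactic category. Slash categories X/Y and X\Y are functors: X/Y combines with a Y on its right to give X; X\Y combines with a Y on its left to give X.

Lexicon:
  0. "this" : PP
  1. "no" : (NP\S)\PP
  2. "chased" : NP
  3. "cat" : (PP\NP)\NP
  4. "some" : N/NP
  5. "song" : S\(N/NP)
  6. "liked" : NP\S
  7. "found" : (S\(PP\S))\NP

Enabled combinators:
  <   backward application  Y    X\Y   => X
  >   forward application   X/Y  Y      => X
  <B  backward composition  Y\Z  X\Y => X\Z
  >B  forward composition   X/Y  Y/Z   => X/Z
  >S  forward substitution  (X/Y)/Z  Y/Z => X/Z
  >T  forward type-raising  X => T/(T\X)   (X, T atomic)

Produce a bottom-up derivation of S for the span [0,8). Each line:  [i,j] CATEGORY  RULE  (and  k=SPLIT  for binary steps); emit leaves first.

[0,8] S   <
  [0,4] PP\S   <B
    [0,2] NP\S   <
      [0,1] "this" : PP
      [1,2] "no" : (NP\S)\PP
    [2,4] PP\NP   <
      [2,3] "chased" : NP
      [3,4] "cat" : (PP\NP)\NP
  [4,8] S\(PP\S)   <
    [4,7] NP   <
      [4,6] S   <
        [4,5] "some" : N/NP
        [5,6] "song" : S\(N/NP)
      [6,7] "liked" : NP\S
    [7,8] "found" : (S\(PP\S))\NP

[0,1] PP  lex  "this"
[1,2] (NP\S)\PP  lex  "no"
[0,2] NP\S  <  k=1
[2,3] NP  lex  "chased"
[3,4] (PP\NP)\NP  lex  "cat"
[2,4] PP\NP  <  k=3
[0,4] PP\S  <B  k=2
[4,5] N/NP  lex  "some"
[5,6] S\(N/NP)  lex  "song"
[4,6] S  <  k=5
[6,7] NP\S  lex  "liked"
[4,7] NP  <  k=6
[7,8] (S\(PP\S))\NP  lex  "found"
[4,8] S\(PP\S)  <  k=7
[0,8] S  <  k=4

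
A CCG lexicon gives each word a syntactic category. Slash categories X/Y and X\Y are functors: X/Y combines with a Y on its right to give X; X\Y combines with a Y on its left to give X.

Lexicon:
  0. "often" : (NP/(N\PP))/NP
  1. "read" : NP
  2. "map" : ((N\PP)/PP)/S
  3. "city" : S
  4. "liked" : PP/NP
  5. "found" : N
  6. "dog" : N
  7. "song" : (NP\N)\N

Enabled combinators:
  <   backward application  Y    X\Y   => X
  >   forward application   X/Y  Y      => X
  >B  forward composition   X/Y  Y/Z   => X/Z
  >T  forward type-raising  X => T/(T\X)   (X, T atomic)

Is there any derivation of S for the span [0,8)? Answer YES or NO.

(NP/(N\PP))/NP NP ((N\PP)/PP)/S S PP/NP N N (NP\N)\N
CKY chart[0,8] = {N/(N\NP), NP, NP/(NP\NP), NP/(PP\PP), PP/(PP\NP), S/(S\NP)}; S ∉ chart

NO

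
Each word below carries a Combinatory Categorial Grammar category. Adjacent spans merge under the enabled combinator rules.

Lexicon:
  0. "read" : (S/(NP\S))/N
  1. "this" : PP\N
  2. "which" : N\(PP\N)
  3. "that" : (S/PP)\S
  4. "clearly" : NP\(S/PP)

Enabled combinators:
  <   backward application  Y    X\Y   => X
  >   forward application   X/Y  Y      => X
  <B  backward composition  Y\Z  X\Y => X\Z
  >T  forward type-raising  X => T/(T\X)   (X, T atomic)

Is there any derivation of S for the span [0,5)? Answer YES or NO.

YES

[0,5] S   >
  [0,3] S/(NP\S)   >
    [0,1] "read" : (S/(NP\S))/N
    [1,3] N   <
      [1,2] "this" : PP\N
      [2,3] "which" : N\(PP\N)
  [3,5] NP\S   <B
    [3,4] "that" : (S/PP)\S
    [4,5] "clearly" : NP\(S/PP)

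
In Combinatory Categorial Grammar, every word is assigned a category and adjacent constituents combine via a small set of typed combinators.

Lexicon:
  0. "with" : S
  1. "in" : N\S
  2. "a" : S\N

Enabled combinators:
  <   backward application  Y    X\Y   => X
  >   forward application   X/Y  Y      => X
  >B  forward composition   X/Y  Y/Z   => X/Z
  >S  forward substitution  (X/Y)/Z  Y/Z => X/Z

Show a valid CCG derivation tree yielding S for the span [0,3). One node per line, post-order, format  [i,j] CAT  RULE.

[0,3] S   <
  [0,2] N   <
    [0,1] "with" : S
    [1,2] "in" : N\S
  [2,3] "a" : S\N

[0,1] S  lex  "with"
[1,2] N\S  lex  "in"
[0,2] N  <  k=1
[2,3] S\N  lex  "a"
[0,3] S  <  k=2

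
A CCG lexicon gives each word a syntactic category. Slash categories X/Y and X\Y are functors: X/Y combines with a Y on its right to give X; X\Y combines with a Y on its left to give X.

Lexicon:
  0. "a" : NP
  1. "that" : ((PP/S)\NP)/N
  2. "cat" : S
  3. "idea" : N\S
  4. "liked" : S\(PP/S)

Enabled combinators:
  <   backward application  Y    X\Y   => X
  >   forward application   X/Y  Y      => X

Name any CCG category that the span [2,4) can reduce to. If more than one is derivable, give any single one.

[0,5] S   <
  [0,4] PP/S   <
    [0,1] "a" : NP
    [1,4] (PP/S)\NP   >
      [1,2] "that" : ((PP/S)\NP)/N
      [2,4] N   <
        [2,3] "cat" : S
        [3,4] "idea" : N\S
  [4,5] "liked" : S\(PP/S)

N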